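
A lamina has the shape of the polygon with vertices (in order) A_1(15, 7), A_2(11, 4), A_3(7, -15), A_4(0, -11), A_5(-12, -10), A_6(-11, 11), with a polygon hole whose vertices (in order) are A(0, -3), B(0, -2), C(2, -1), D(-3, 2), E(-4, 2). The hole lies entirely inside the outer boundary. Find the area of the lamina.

Outer boundary:
Apply Gauss's area formula: 2A = Σ (x_i·y_{i+1} − x_{i+1}·y_i), indices taken mod 6.
Σ = (-17) + (-193) + (-77) + (-132) + (-242) + (-242) = -903
Area = |Σ|/2 = 451.5.
Hole:
Σ = (0) + (4) + (1) + (2) + (12) = 19
Area = |Σ|/2 = 9.5.
Net area = 451.5 − 9.5 = 442.

442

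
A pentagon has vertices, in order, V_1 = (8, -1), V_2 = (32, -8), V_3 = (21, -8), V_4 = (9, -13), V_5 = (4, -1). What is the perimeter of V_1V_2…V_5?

66

|V_1V_2| = √((24)² + (-7)²) = √625 = 25
|V_2V_3| = √((-11)² + (0)²) = √121 = 11
|V_3V_4| = √((-12)² + (-5)²) = √169 = 13
|V_4V_5| = √((-5)² + (12)²) = √169 = 13
|V_5V_1| = √((4)² + (0)²) = √16 = 4
Perimeter = 25 + 11 + 13 + 13 + 4 = 66.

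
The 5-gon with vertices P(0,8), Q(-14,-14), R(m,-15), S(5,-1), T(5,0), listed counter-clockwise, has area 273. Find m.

The doubled signed area Σ (x_i y_{i+1} − x_{i+1} y_i) is linear in m.
With m=0 it equals 442; the coefficient of m is 13 (from the two edges through R).
So 13·m + 442 = 2·273 = 546 ⇒ m = 8.

8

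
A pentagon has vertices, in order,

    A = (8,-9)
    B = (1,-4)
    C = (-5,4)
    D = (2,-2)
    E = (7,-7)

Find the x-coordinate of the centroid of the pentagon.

Apply the shoelace (surveyor's) formula. First the cross-terms c_i = x_i·y_{i+1} − x_{i+1}·y_i:
  -23, -16, 2, 0, -7  ⇒  2A = -44, A = -22.
Then Σ (x_i + x_{i+1})·c_i = -254, so x̄ = -254 / (6·(-22)) = 127/66.

127/66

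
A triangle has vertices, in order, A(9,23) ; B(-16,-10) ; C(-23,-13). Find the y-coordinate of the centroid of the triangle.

0

Apply the shoelace (surveyor's) formula. First the cross-terms c_i = x_i·y_{i+1} − x_{i+1}·y_i:
  278, -22, -412  ⇒  2A = -156, A = -78.
Then Σ (y_i + y_{i+1})·c_i = 0, so ȳ = 0 / (6·(-78)) = 0.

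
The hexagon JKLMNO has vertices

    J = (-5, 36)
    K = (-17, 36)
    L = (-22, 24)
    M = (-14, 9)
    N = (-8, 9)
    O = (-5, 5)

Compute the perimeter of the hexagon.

|JK| = √((-12)² + (0)²) = √144 = 12
|KL| = √((-5)² + (-12)²) = √169 = 13
|LM| = √((8)² + (-15)²) = √289 = 17
|MN| = √((6)² + (0)²) = √36 = 6
|NO| = √((3)² + (-4)²) = √25 = 5
|OJ| = √((0)² + (31)²) = √961 = 31
Perimeter = 12 + 13 + 17 + 6 + 5 + 31 = 84.

84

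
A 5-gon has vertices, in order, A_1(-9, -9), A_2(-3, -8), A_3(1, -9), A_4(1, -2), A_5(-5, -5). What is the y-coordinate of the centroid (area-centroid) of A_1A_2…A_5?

-37/6

Apply the shoelace (surveyor's) formula. First the cross-terms c_i = x_i·y_{i+1} − x_{i+1}·y_i:
  45, 35, 7, -15, 0  ⇒  2A = 72, A = 36.
Then Σ (y_i + y_{i+1})·c_i = -1332, so ȳ = -1332 / (6·36) = -37/6.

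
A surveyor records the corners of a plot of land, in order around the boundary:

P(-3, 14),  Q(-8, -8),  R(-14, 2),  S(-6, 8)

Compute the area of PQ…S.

Cross-terms: 136, -128, -100, -60  ⇒  Σ = -152
Area = |Σ|/2 = 76.

76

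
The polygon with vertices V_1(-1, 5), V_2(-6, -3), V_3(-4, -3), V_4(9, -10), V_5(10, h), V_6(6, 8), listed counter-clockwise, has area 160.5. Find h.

Write out the shoelace sum; only the two edges meeting at V_5 involve h:
2·Area = [(9·h − 10·(-10)) + (10·8 − 6·h)] + 144
       = 3·h + 324 = 321
⇒ h = -1.

-1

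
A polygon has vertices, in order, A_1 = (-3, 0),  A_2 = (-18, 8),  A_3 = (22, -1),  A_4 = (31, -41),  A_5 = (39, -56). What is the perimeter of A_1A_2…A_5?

186

|A_1A_2| = √((-15)² + (8)²) = √289 = 17
|A_2A_3| = √((40)² + (-9)²) = √1681 = 41
|A_3A_4| = √((9)² + (-40)²) = √1681 = 41
|A_4A_5| = √((8)² + (-15)²) = √289 = 17
|A_5A_1| = √((-42)² + (56)²) = √4900 = 70
Perimeter = 17 + 41 + 41 + 17 + 70 = 186.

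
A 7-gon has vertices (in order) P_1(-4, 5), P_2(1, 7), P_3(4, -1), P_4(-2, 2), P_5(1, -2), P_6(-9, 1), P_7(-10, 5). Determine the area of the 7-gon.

Apply the shoelace (surveyor's) formula: 2A = Σ (x_i·y_{i+1} − x_{i+1}·y_i), indices taken mod 7.
P_1→P_2: (-4)(7) − (1)(5) = -33
P_2→P_3: (1)(-1) − (4)(7) = -29
P_3→P_4: (4)(2) − (-2)(-1) = 6
P_4→P_5: (-2)(-2) − (1)(2) = 2
P_5→P_6: (1)(1) − (-9)(-2) = -17
P_6→P_7: (-9)(5) − (-10)(1) = -35
P_7→P_1: (-10)(5) − (-4)(5) = -30
Σ = -136
Area = |Σ|/2 = 68.

68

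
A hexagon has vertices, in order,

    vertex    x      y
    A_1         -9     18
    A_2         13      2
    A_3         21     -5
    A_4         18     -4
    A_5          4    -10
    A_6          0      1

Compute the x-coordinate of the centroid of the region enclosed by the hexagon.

Apply the surveyor's formula. First the cross-terms c_i = x_i·y_{i+1} − x_{i+1}·y_i:
  -252, -107, 6, -164, 4, 9  ⇒  2A = -504, A = -252.
Then Σ (x_i + x_{i+1})·c_i = -8085, so x̄ = -8085 / (6·(-252)) = 385/72.

385/72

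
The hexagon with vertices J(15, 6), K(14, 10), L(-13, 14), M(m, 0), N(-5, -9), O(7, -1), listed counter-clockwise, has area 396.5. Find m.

Write out the shoelace sum; only the two edges meeting at M involve m:
2·Area = [((-13)·0 − m·14) + (m·(-9) − (-5)·0)] + 517
       = -23·m + 517 = 793
⇒ m = -12.

-12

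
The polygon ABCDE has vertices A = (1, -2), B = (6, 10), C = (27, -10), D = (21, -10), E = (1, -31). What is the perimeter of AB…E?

|AB| = √((5)² + (12)²) = √169 = 13
|BC| = √((21)² + (-20)²) = √841 = 29
|CD| = √((-6)² + (0)²) = √36 = 6
|DE| = √((-20)² + (-21)²) = √841 = 29
|EA| = √((0)² + (29)²) = √841 = 29
Perimeter = 13 + 29 + 6 + 29 + 29 = 106.

106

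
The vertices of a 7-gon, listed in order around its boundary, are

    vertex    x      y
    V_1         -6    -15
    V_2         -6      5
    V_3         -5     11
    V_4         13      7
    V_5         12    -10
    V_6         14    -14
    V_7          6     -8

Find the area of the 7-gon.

373.5

Apply the surveyor's formula: 2A = Σ (x_i·y_{i+1} − x_{i+1}·y_i), indices taken mod 7.
Cross-terms: -120, -41, -178, -214, -28, -28, -138  ⇒  Σ = -747
Area = |Σ|/2 = 373.5.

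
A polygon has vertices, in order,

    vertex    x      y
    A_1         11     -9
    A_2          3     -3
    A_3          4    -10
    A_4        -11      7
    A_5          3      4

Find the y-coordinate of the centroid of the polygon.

-32/121

Apply Gauss's area formula. First the cross-terms c_i = x_i·y_{i+1} − x_{i+1}·y_i:
  -6, -18, -82, -65, -71  ⇒  2A = -242, A = -121.
Then Σ (y_i + y_{i+1})·c_i = 192, so ȳ = 192 / (6·(-121)) = -32/121.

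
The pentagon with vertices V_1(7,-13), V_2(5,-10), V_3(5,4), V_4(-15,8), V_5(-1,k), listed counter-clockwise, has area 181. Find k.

Write out the shoelace sum; only the two edges meeting at V_5 involve k:
2·Area = [((-15)·k − (-1)·8) + ((-1)·(-13) − 7·k)] + 165
       = -22·k + 186 = 362
⇒ k = -8.

-8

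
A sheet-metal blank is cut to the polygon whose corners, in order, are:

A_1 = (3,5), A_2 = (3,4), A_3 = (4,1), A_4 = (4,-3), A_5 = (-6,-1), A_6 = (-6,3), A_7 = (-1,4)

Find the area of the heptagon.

58

Cross-terms: -3, -13, -16, -22, -24, -21, -17  ⇒  Σ = -116
Area = |Σ|/2 = 58.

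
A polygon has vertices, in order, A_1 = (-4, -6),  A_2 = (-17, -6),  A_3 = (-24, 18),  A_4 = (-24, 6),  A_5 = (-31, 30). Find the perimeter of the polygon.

120

|A_1A_2| = √((-13)² + (0)²) = √169 = 13
|A_2A_3| = √((-7)² + (24)²) = √625 = 25
|A_3A_4| = √((0)² + (-12)²) = √144 = 12
|A_4A_5| = √((-7)² + (24)²) = √625 = 25
|A_5A_1| = √((27)² + (-36)²) = √2025 = 45
Perimeter = 13 + 25 + 12 + 25 + 45 = 120.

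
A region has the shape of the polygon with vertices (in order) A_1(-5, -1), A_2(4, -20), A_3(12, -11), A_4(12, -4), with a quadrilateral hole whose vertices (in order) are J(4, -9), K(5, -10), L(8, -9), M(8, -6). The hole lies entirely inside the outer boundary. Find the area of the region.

Outer boundary:
Cross-terms: 104, 196, 84, -32  ⇒  Σ = 352
Area = |Σ|/2 = 176.
Hole:
J→K: (4)(-10) − (5)(-9) = 5
K→L: (5)(-9) − (8)(-10) = 35
L→M: (8)(-6) − (8)(-9) = 24
M→J: (8)(-9) − (4)(-6) = -48
Σ = 16
Area = |Σ|/2 = 8.
Net area = 176 − 8 = 168.

168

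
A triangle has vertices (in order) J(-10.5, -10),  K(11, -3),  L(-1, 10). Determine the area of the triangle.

181.75

Apply Gauss's area formula: 2A = Σ (x_i·y_{i+1} − x_{i+1}·y_i), indices taken mod 3.
Cross-terms: 141.5, 107, 115  ⇒  Σ = 363.5
Area = |Σ|/2 = 181.75.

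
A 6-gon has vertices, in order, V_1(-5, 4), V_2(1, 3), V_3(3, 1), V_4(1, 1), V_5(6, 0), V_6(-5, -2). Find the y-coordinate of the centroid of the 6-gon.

203/219

Apply the shoelace formula. First the cross-terms c_i = x_i·y_{i+1} − x_{i+1}·y_i:
  -19, -8, 2, -6, -12, -30  ⇒  2A = -73, A = -36.5.
Then Σ (y_i + y_{i+1})·c_i = -203, so ȳ = -203 / (6·(-36.5)) = 203/219.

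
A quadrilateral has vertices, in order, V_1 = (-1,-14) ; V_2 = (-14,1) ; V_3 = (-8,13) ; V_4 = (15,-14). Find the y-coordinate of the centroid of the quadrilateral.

Apply Gauss's area formula. First the cross-terms c_i = x_i·y_{i+1} − x_{i+1}·y_i:
  -197, -174, -83, -224  ⇒  2A = -678, A = -339.
Then Σ (y_i + y_{i+1})·c_i = 6480, so ȳ = 6480 / (6·(-339)) = -360/113.

-360/113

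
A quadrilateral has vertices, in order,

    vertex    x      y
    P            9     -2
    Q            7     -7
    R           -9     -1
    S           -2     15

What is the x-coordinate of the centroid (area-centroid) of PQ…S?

2/43

Apply the surveyor's formula. First the cross-terms c_i = x_i·y_{i+1} − x_{i+1}·y_i:
  -49, -70, -137, -131  ⇒  2A = -387, A = -193.5.
Then Σ (x_i + x_{i+1})·c_i = -54, so x̄ = -54 / (6·(-193.5)) = 2/43.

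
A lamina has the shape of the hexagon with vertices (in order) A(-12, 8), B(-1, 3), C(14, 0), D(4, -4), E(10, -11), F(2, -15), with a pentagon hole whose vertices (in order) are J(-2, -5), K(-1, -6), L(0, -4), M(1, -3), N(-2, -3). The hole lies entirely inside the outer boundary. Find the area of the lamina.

206

Outer boundary:
Apply the shoelace formula: 2A = Σ (x_i·y_{i+1} − x_{i+1}·y_i), indices taken mod 6.
A→B: (-12)(3) − (-1)(8) = -28
B→C: (-1)(0) − (14)(3) = -42
C→D: (14)(-4) − (4)(0) = -56
D→E: (4)(-11) − (10)(-4) = -4
E→F: (10)(-15) − (2)(-11) = -128
F→A: (2)(8) − (-12)(-15) = -164
Σ = -422
Area = |Σ|/2 = 211.
Hole:
Apply the surveyor's formula: 2A = Σ (x_i·y_{i+1} − x_{i+1}·y_i), indices taken mod 5.
J→K: (-2)(-6) − (-1)(-5) = 7
K→L: (-1)(-4) − (0)(-6) = 4
L→M: (0)(-3) − (1)(-4) = 4
M→N: (1)(-3) − (-2)(-3) = -9
N→J: (-2)(-5) − (-2)(-3) = 4
Σ = 10
Area = |Σ|/2 = 5.
Net area = 211 − 5 = 206.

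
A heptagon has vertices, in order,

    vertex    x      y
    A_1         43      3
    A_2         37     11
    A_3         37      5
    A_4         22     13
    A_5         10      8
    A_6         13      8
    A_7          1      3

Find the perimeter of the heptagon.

|A_1A_2| = √((-6)² + (8)²) = √100 = 10
|A_2A_3| = √((0)² + (-6)²) = √36 = 6
|A_3A_4| = √((-15)² + (8)²) = √289 = 17
|A_4A_5| = √((-12)² + (-5)²) = √169 = 13
|A_5A_6| = √((3)² + (0)²) = √9 = 3
|A_6A_7| = √((-12)² + (-5)²) = √169 = 13
|A_7A_1| = √((42)² + (0)²) = √1764 = 42
Perimeter = 10 + 6 + 17 + 13 + 3 + 13 + 42 = 104.

104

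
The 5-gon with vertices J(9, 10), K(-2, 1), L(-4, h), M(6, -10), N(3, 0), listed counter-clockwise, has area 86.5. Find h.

-5

Write out the shoelace sum; only the two edges meeting at L involve h:
2·Area = [((-2)·h − (-4)·1) + ((-4)·(-10) − 6·h)] + 89
       = -8·h + 133 = 173
⇒ h = -5.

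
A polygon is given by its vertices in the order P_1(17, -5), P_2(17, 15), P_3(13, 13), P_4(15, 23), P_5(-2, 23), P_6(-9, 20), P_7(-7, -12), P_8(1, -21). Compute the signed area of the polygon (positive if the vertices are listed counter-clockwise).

Apply the shoelace formula: 2A = Σ (x_i·y_{i+1} − x_{i+1}·y_i), indices taken mod 8.
P_1→P_2: (17)(15) − (17)(-5) = 340
P_2→P_3: (17)(13) − (13)(15) = 26
P_3→P_4: (13)(23) − (15)(13) = 104
P_4→P_5: (15)(23) − (-2)(23) = 391
P_5→P_6: (-2)(20) − (-9)(23) = 167
P_6→P_7: (-9)(-12) − (-7)(20) = 248
P_7→P_8: (-7)(-21) − (1)(-12) = 159
P_8→P_1: (1)(-5) − (17)(-21) = 352
Σ = 1787
Signed area = Σ/2 = 893.5 (positive ⇒ counter-clockwise traversal).

893.5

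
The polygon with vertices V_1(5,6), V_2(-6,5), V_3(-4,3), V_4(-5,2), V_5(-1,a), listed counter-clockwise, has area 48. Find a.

The doubled signed area Σ (x_i y_{i+1} − x_{i+1} y_i) is linear in a.
With a=0 it equals 66; the coefficient of a is -10 (from the two edges through V_5).
So -10·a + 66 = 2·48 = 96 ⇒ a = -3.

-3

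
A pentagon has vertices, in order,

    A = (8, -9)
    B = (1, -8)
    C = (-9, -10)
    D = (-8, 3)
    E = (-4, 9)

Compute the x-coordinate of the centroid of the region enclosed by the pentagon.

Apply the shoelace (surveyor's) formula. First the cross-terms c_i = x_i·y_{i+1} − x_{i+1}·y_i:
  -55, -82, -107, -60, -36  ⇒  2A = -340, A = -170.
Then Σ (x_i + x_{i+1})·c_i = 2556, so x̄ = 2556 / (6·(-170)) = -213/85.

-213/85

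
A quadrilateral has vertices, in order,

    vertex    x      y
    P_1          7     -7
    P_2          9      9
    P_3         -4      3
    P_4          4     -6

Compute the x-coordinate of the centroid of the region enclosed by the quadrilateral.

497/129

Apply the shoelace (surveyor's) formula. First the cross-terms c_i = x_i·y_{i+1} − x_{i+1}·y_i:
  126, 63, 12, 14  ⇒  2A = 215, A = 107.5.
Then Σ (x_i + x_{i+1})·c_i = 2485, so x̄ = 2485 / (6·107.5) = 497/129.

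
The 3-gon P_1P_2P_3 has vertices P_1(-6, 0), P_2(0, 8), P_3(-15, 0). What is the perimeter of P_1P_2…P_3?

|P_1P_2| = √((6)² + (8)²) = √100 = 10
|P_2P_3| = √((-15)² + (-8)²) = √289 = 17
|P_3P_1| = √((9)² + (0)²) = √81 = 9
Perimeter = 10 + 17 + 9 = 36.

36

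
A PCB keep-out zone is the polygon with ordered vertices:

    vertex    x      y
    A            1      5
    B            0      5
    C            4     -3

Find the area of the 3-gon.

4

A→B: (1)(5) − (0)(5) = 5
B→C: (0)(-3) − (4)(5) = -20
C→A: (4)(5) − (1)(-3) = 23
Σ = 8
Area = |Σ|/2 = 4.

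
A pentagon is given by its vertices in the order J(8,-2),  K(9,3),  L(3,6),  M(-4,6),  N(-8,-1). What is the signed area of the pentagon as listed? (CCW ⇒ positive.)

Apply the surveyor's formula: 2A = Σ (x_i·y_{i+1} − x_{i+1}·y_i), indices taken mod 5.
Σ = (42) + (45) + (42) + (52) + (24) = 205
Signed area = Σ/2 = 102.5 (positive ⇒ counter-clockwise traversal).

102.5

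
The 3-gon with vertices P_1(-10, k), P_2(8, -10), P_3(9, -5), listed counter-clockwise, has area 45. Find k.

Write out the shoelace sum; only the two edges meeting at P_1 involve k:
2·Area = [(9·k − (-10)·(-5)) + ((-10)·(-10) − 8·k)] + 50
       = 1·k + 100 = 90
⇒ k = -10.

-10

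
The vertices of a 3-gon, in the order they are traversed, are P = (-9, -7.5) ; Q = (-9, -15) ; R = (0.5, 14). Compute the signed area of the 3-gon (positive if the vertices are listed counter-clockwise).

35.625

Σ = (67.5) + (-118.5) + (122.25) = 71.25
Signed area = Σ/2 = 35.625 (positive ⇒ counter-clockwise traversal).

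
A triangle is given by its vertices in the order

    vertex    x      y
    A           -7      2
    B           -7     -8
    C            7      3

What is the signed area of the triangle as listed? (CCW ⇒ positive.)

Apply the surveyor's formula: 2A = Σ (x_i·y_{i+1} − x_{i+1}·y_i), indices taken mod 3.
A→B: (-7)(-8) − (-7)(2) = 70
B→C: (-7)(3) − (7)(-8) = 35
C→A: (7)(2) − (-7)(3) = 35
Σ = 140
Signed area = Σ/2 = 70 (positive ⇒ counter-clockwise traversal).

70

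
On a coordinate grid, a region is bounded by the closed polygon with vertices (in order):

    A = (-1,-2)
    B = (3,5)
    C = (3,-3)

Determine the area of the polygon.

16

Apply Gauss's area formula: 2A = Σ (x_i·y_{i+1} − x_{i+1}·y_i), indices taken mod 3.
Cross-terms: 1, -24, -9  ⇒  Σ = -32
Area = |Σ|/2 = 16.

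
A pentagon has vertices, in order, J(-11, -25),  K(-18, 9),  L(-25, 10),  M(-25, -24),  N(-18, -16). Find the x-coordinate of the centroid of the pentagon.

Apply Gauss's area formula. First the cross-terms c_i = x_i·y_{i+1} − x_{i+1}·y_i:
  -549, 45, 850, -32, 274  ⇒  2A = 588, A = 294.
Then Σ (x_i + x_{i+1})·c_i = -35084, so x̄ = -35084 / (6·294) = -179/9.

-179/9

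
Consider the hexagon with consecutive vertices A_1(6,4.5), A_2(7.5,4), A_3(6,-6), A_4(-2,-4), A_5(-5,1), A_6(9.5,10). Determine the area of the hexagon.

Apply Gauss's area formula: 2A = Σ (x_i·y_{i+1} − x_{i+1}·y_i), indices taken mod 6.
Cross-terms: -9.75, -69, -36, -22, -59.5, -17.25  ⇒  Σ = -213.5
Area = |Σ|/2 = 106.75.

106.75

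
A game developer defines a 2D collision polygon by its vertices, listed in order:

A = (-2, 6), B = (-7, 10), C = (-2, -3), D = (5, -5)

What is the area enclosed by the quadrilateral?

Apply Gauss's area formula: 2A = Σ (x_i·y_{i+1} − x_{i+1}·y_i), indices taken mod 4.
Cross-terms: 22, 41, 25, 20  ⇒  Σ = 108
Area = |Σ|/2 = 54.

54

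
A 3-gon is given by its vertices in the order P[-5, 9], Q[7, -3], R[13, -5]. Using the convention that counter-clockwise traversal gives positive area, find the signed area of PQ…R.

Apply the surveyor's formula: 2A = Σ (x_i·y_{i+1} − x_{i+1}·y_i), indices taken mod 3.
Σ = (-48) + (4) + (92) = 48
Signed area = Σ/2 = 24 (positive ⇒ counter-clockwise traversal).

24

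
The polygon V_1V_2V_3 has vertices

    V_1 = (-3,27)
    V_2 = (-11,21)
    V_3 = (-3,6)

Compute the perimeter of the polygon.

48

|V_1V_2| = √((-8)² + (-6)²) = √100 = 10
|V_2V_3| = √((8)² + (-15)²) = √289 = 17
|V_3V_1| = √((0)² + (21)²) = √441 = 21
Perimeter = 10 + 17 + 21 = 48.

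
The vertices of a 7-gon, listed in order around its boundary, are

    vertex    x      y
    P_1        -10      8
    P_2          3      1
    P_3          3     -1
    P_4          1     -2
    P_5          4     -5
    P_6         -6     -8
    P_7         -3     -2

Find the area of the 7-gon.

80

Apply the shoelace (surveyor's) formula: 2A = Σ (x_i·y_{i+1} − x_{i+1}·y_i), indices taken mod 7.
Cross-terms: -34, -6, -5, 3, -62, -12, -44  ⇒  Σ = -160
Area = |Σ|/2 = 80.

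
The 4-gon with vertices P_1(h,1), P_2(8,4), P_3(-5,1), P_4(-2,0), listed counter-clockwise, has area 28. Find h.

9

Write out the shoelace sum; only the two edges meeting at P_1 involve h:
2·Area = [((-2)·1 − h·0) + (h·4 − 8·1)] + 30
       = 4·h + 20 = 56
⇒ h = 9.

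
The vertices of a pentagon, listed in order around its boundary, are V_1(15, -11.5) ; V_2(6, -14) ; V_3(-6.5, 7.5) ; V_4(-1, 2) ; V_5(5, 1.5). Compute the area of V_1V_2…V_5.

142

Cross-terms: -141, -46, -5.5, -11.5, -80  ⇒  Σ = -284
Area = |Σ|/2 = 142.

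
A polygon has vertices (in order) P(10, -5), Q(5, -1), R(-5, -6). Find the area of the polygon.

Apply the shoelace (surveyor's) formula: 2A = Σ (x_i·y_{i+1} − x_{i+1}·y_i), indices taken mod 3.
Σ = (15) + (-35) + (85) = 65
Area = |Σ|/2 = 32.5.

32.5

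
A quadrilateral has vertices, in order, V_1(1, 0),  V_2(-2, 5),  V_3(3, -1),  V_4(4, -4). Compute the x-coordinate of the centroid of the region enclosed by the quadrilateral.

Apply Gauss's area formula. First the cross-terms c_i = x_i·y_{i+1} − x_{i+1}·y_i:
  5, -13, -8, 4  ⇒  2A = -12, A = -6.
Then Σ (x_i + x_{i+1})·c_i = -54, so x̄ = -54 / (6·(-6)) = 1.5.

1.5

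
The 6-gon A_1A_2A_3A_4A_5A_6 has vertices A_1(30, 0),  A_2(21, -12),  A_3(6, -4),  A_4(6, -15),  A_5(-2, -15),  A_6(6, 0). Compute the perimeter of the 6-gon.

|A_1A_2| = √((-9)² + (-12)²) = √225 = 15
|A_2A_3| = √((-15)² + (8)²) = √289 = 17
|A_3A_4| = √((0)² + (-11)²) = √121 = 11
|A_4A_5| = √((-8)² + (0)²) = √64 = 8
|A_5A_6| = √((8)² + (15)²) = √289 = 17
|A_6A_1| = √((24)² + (0)²) = √576 = 24
Perimeter = 15 + 17 + 11 + 8 + 17 + 24 = 92.

92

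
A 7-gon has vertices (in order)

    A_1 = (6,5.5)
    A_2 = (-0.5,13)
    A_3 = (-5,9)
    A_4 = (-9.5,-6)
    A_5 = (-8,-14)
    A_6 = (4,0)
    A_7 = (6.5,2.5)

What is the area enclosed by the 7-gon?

A_1→A_2: (6)(13) − (-0.5)(5.5) = 80.75
A_2→A_3: (-0.5)(9) − (-5)(13) = 60.5
A_3→A_4: (-5)(-6) − (-9.5)(9) = 115.5
A_4→A_5: (-9.5)(-14) − (-8)(-6) = 85
A_5→A_6: (-8)(0) − (4)(-14) = 56
A_6→A_7: (4)(2.5) − (6.5)(0) = 10
A_7→A_1: (6.5)(5.5) − (6)(2.5) = 20.75
Σ = 428.5
Area = |Σ|/2 = 214.25.

214.25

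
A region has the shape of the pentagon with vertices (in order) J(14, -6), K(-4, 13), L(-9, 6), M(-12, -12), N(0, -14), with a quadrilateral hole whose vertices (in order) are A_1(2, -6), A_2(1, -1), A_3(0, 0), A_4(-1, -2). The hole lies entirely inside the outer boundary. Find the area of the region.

390.5

Outer boundary:
Σ = (158) + (93) + (180) + (168) + (196) = 795
Area = |Σ|/2 = 397.5.
Hole:
Σ = (4) + (0) + (0) + (10) = 14
Area = |Σ|/2 = 7.
Net area = 397.5 − 7 = 390.5.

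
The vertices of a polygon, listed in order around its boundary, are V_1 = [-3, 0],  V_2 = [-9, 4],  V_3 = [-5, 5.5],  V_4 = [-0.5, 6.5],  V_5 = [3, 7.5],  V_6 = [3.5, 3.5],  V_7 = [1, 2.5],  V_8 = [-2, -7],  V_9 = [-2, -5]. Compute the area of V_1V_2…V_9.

Apply the surveyor's formula: 2A = Σ (x_i·y_{i+1} − x_{i+1}·y_i), indices taken mod 9.
Σ = (-12) + (-29.5) + (-29.75) + (-23.25) + (-15.75) + (5.25) + (-2) + (-4) + (-15) = -126
Area = |Σ|/2 = 63.

63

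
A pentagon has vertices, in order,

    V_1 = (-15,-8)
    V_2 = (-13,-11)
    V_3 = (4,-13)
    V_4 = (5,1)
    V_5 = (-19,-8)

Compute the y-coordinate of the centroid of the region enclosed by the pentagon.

-1244/177

Apply the shoelace formula. First the cross-terms c_i = x_i·y_{i+1} − x_{i+1}·y_i:
  61, 213, 69, -21, 32  ⇒  2A = 354, A = 177.
Then Σ (y_i + y_{i+1})·c_i = -7464, so ȳ = -7464 / (6·177) = -1244/177.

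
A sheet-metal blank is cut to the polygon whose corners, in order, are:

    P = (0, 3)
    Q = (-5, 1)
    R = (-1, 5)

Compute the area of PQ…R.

Apply the shoelace (surveyor's) formula: 2A = Σ (x_i·y_{i+1} − x_{i+1}·y_i), indices taken mod 3.
Σ = (15) + (-24) + (-3) = -12
Area = |Σ|/2 = 6.

6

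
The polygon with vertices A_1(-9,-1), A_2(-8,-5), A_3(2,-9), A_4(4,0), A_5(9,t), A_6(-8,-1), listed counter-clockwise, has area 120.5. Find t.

8

The doubled signed area Σ (x_i y_{i+1} − x_{i+1} y_i) is linear in t.
With t=0 it equals 145; the coefficient of t is 12 (from the two edges through A_5).
So 12·t + 145 = 2·120.5 = 241 ⇒ t = 8.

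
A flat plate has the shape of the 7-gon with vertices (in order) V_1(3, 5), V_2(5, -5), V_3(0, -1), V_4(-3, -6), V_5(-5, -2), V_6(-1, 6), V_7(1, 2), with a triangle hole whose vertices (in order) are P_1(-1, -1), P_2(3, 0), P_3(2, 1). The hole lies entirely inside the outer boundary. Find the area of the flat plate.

Outer boundary:
Apply the surveyor's formula: 2A = Σ (x_i·y_{i+1} − x_{i+1}·y_i), indices taken mod 7.
Σ = (-40) + (-5) + (-3) + (-24) + (-32) + (-8) + (-1) = -113
Area = |Σ|/2 = 56.5.
Hole:
Cross-terms: 3, 3, -1  ⇒  Σ = 5
Area = |Σ|/2 = 2.5.
Net area = 56.5 − 2.5 = 54.

54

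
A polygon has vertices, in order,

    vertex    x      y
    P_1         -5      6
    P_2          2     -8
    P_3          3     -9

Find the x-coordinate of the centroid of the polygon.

Apply Gauss's area formula. First the cross-terms c_i = x_i·y_{i+1} − x_{i+1}·y_i:
  28, 6, -27  ⇒  2A = 7, A = 3.5.
Then Σ (x_i + x_{i+1})·c_i = 0, so x̄ = 0 / (6·3.5) = 0.

0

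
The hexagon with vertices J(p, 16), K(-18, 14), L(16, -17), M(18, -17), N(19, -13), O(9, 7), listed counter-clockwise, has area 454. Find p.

3

The doubled signed area Σ (x_i y_{i+1} − x_{i+1} y_i) is linear in p.
With p=0 it equals 887; the coefficient of p is 7 (from the two edges through J).
So 7·p + 887 = 2·454 = 908 ⇒ p = 3.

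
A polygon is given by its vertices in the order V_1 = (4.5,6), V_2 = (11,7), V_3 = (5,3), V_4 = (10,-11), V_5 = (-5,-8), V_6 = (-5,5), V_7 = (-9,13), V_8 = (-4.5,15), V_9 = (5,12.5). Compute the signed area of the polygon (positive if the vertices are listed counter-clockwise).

-287.75

Apply the shoelace formula: 2A = Σ (x_i·y_{i+1} − x_{i+1}·y_i), indices taken mod 9.
Σ = (-34.5) + (-2) + (-85) + (-135) + (-65) + (-20) + (-76.5) + (-131.25) + (-26.25) = -575.5
Signed area = Σ/2 = -287.75 (negative ⇒ clockwise traversal).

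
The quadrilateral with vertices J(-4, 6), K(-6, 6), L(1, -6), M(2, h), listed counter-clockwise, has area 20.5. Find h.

Write out the shoelace sum; only the two edges meeting at M involve h:
2·Area = [(1·h − 2·(-6)) + (2·6 − (-4)·h)] + 42
       = 5·h + 66 = 41
⇒ h = -5.

-5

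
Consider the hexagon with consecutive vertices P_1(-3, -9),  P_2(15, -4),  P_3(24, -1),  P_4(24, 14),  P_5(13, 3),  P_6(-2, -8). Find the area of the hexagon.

Apply the shoelace formula: 2A = Σ (x_i·y_{i+1} − x_{i+1}·y_i), indices taken mod 6.
Cross-terms: 147, 81, 360, -110, -98, -6  ⇒  Σ = 374
Area = |Σ|/2 = 187.

187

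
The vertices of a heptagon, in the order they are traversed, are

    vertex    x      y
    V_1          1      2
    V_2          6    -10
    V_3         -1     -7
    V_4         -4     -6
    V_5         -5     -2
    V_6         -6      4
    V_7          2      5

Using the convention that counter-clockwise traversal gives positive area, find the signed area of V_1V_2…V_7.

-94.5

Apply Gauss's area formula: 2A = Σ (x_i·y_{i+1} − x_{i+1}·y_i), indices taken mod 7.
Σ = (-22) + (-52) + (-22) + (-22) + (-32) + (-38) + (-1) = -189
Signed area = Σ/2 = -94.5 (negative ⇒ clockwise traversal).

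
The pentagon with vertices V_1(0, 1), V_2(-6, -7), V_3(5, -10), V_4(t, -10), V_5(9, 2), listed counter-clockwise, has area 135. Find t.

The doubled signed area Σ (x_i y_{i+1} − x_{i+1} y_i) is linear in t.
With t=0 it equals 150; the coefficient of t is 12 (from the two edges through V_4).
So 12·t + 150 = 2·135 = 270 ⇒ t = 10.

10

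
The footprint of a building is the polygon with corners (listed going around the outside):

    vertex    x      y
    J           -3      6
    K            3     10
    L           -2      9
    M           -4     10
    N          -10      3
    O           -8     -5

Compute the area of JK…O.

Σ = (-48) + (47) + (16) + (88) + (74) + (-63) = 114
Area = |Σ|/2 = 57.

57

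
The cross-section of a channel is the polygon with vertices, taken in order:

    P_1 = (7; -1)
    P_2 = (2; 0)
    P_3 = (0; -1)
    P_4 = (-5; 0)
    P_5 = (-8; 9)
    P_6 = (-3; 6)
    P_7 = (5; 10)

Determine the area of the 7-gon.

Apply the shoelace formula: 2A = Σ (x_i·y_{i+1} − x_{i+1}·y_i), indices taken mod 7.
Σ = (2) + (-2) + (-5) + (-45) + (-21) + (-60) + (-75) = -206
Area = |Σ|/2 = 103.

103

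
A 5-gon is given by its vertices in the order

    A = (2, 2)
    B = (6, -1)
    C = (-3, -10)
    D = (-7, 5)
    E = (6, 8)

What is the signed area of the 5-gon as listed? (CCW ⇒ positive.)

-126

Apply the shoelace formula: 2A = Σ (x_i·y_{i+1} − x_{i+1}·y_i), indices taken mod 5.
Σ = (-14) + (-63) + (-85) + (-86) + (-4) = -252
Signed area = Σ/2 = -126 (negative ⇒ clockwise traversal).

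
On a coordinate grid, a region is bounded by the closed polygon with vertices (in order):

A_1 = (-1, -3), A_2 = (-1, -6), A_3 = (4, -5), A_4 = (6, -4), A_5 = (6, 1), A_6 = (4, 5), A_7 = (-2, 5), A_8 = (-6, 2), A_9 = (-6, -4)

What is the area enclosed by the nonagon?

104

Cross-terms: 3, 29, 14, 30, 26, 30, 26, 36, 14  ⇒  Σ = 208
Area = |Σ|/2 = 104.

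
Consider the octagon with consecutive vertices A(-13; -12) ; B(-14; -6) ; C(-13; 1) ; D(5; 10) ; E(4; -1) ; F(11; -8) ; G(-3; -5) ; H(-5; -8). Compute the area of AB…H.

253.5

A→B: (-13)(-6) − (-14)(-12) = -90
B→C: (-14)(1) − (-13)(-6) = -92
C→D: (-13)(10) − (5)(1) = -135
D→E: (5)(-1) − (4)(10) = -45
E→F: (4)(-8) − (11)(-1) = -21
F→G: (11)(-5) − (-3)(-8) = -79
G→H: (-3)(-8) − (-5)(-5) = -1
H→A: (-5)(-12) − (-13)(-8) = -44
Σ = -507
Area = |Σ|/2 = 253.5.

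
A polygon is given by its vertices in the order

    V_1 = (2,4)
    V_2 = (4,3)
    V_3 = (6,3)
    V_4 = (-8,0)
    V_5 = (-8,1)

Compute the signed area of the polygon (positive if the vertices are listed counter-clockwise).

V_1→V_2: (2)(3) − (4)(4) = -10
V_2→V_3: (4)(3) − (6)(3) = -6
V_3→V_4: (6)(0) − (-8)(3) = 24
V_4→V_5: (-8)(1) − (-8)(0) = -8
V_5→V_1: (-8)(4) − (2)(1) = -34
Σ = -34
Signed area = Σ/2 = -17 (negative ⇒ clockwise traversal).

-17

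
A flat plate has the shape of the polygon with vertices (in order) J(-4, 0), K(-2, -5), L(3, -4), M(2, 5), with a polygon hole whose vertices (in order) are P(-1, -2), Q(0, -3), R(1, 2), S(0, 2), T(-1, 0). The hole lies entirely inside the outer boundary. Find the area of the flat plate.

Outer boundary:
Apply the shoelace (surveyor's) formula: 2A = Σ (x_i·y_{i+1} − x_{i+1}·y_i), indices taken mod 4.
Σ = (20) + (23) + (23) + (20) = 86
Area = |Σ|/2 = 43.
Hole:
Σ = (3) + (3) + (2) + (2) + (2) = 12
Area = |Σ|/2 = 6.
Net area = 43 − 6 = 37.

37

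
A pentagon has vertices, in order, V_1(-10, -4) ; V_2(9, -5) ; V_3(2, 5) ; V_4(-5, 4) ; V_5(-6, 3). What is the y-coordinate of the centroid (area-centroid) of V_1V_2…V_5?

Apply the shoelace formula. First the cross-terms c_i = x_i·y_{i+1} − x_{i+1}·y_i:
  86, 55, 33, 9, 54  ⇒  2A = 237, A = 118.5.
Then Σ (y_i + y_{i+1})·c_i = -468, so ȳ = -468 / (6·118.5) = -52/79.

-52/79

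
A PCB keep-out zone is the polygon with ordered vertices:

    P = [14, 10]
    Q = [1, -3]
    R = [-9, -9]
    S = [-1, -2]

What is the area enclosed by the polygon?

30.5

Apply the shoelace (surveyor's) formula: 2A = Σ (x_i·y_{i+1} − x_{i+1}·y_i), indices taken mod 4.
Σ = (-52) + (-36) + (9) + (18) = -61
Area = |Σ|/2 = 30.5.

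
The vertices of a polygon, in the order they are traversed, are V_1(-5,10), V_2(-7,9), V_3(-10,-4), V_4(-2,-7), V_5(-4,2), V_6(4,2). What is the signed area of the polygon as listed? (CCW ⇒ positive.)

103.5

Apply the surveyor's formula: 2A = Σ (x_i·y_{i+1} − x_{i+1}·y_i), indices taken mod 6.
Σ = (25) + (118) + (62) + (-32) + (-16) + (50) = 207
Signed area = Σ/2 = 103.5 (positive ⇒ counter-clockwise traversal).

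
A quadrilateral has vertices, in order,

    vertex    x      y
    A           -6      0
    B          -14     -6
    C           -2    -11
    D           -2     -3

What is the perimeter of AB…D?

|AB| = √((-8)² + (-6)²) = √100 = 10
|BC| = √((12)² + (-5)²) = √169 = 13
|CD| = √((0)² + (8)²) = √64 = 8
|DA| = √((-4)² + (3)²) = √25 = 5
Perimeter = 10 + 13 + 8 + 5 = 36.

36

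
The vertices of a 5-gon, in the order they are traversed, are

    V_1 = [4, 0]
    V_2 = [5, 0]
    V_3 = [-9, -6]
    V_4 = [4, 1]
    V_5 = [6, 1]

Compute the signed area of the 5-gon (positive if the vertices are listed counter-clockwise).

-10.5

Apply the shoelace (surveyor's) formula: 2A = Σ (x_i·y_{i+1} − x_{i+1}·y_i), indices taken mod 5.
Σ = (0) + (-30) + (15) + (-2) + (-4) = -21
Signed area = Σ/2 = -10.5 (negative ⇒ clockwise traversal).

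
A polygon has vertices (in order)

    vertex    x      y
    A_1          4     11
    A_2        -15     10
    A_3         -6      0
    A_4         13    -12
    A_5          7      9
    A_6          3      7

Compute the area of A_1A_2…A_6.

282.5

Apply the surveyor's formula: 2A = Σ (x_i·y_{i+1} − x_{i+1}·y_i), indices taken mod 6.
A_1→A_2: (4)(10) − (-15)(11) = 205
A_2→A_3: (-15)(0) − (-6)(10) = 60
A_3→A_4: (-6)(-12) − (13)(0) = 72
A_4→A_5: (13)(9) − (7)(-12) = 201
A_5→A_6: (7)(7) − (3)(9) = 22
A_6→A_1: (3)(11) − (4)(7) = 5
Σ = 565
Area = |Σ|/2 = 282.5.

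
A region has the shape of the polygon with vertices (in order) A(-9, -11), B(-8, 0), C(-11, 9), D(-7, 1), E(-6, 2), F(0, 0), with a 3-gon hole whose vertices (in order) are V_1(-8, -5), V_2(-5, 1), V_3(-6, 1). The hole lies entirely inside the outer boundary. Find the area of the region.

55

Outer boundary:
Σ = (-88) + (-72) + (52) + (-8) + (0) + (0) = -116
Area = |Σ|/2 = 58.
Hole:
Apply the surveyor's formula: 2A = Σ (x_i·y_{i+1} − x_{i+1}·y_i), indices taken mod 3.
Σ = (-33) + (1) + (38) = 6
Area = |Σ|/2 = 3.
Net area = 58 − 3 = 55.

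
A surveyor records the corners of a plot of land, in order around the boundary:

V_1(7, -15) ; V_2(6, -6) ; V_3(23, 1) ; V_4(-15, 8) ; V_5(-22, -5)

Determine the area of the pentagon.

Apply Gauss's area formula: 2A = Σ (x_i·y_{i+1} − x_{i+1}·y_i), indices taken mod 5.
Σ = (48) + (144) + (199) + (251) + (365) = 1007
Area = |Σ|/2 = 503.5.

503.5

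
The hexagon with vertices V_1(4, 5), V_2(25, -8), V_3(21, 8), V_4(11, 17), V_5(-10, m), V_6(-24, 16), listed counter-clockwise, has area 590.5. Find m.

The doubled signed area Σ (x_i y_{i+1} − x_{i+1} y_i) is linear in m.
With m=0 it equals 306; the coefficient of m is 35 (from the two edges through V_5).
So 35·m + 306 = 2·590.5 = 1181 ⇒ m = 25.

25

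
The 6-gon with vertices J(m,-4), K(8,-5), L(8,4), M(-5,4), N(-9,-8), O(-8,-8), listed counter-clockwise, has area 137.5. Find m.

1

The doubled signed area Σ (x_i y_{i+1} − x_{i+1} y_i) is linear in m.
With m=0 it equals 272; the coefficient of m is 3 (from the two edges through J).
So 3·m + 272 = 2·137.5 = 275 ⇒ m = 1.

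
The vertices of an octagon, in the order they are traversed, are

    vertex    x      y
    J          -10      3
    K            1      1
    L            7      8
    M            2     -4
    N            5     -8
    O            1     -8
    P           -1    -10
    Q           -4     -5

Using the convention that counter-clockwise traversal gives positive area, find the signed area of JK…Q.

-99.5

Apply the shoelace formula: 2A = Σ (x_i·y_{i+1} − x_{i+1}·y_i), indices taken mod 8.
Σ = (-13) + (1) + (-44) + (4) + (-32) + (-18) + (-35) + (-62) = -199
Signed area = Σ/2 = -99.5 (negative ⇒ clockwise traversal).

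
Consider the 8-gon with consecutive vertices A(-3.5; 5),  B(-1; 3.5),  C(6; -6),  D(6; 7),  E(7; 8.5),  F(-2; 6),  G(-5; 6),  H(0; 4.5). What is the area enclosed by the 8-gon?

Σ = (-7.25) + (-15) + (78) + (2) + (59) + (18) + (-22.5) + (15.75) = 128
Area = |Σ|/2 = 64.

64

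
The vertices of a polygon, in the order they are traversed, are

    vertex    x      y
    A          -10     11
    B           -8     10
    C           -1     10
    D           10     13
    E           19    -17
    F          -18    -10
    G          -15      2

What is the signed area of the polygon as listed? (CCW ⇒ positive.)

-719.5

Σ = (-12) + (-70) + (-113) + (-417) + (-496) + (-186) + (-145) = -1439
Signed area = Σ/2 = -719.5 (negative ⇒ clockwise traversal).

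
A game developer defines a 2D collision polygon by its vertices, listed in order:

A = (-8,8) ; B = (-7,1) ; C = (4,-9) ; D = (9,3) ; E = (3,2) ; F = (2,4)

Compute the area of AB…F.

132.5

Σ = (48) + (59) + (93) + (9) + (8) + (48) = 265
Area = |Σ|/2 = 132.5.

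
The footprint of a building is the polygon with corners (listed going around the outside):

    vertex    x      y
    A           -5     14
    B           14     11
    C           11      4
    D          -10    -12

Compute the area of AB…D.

304

Apply Gauss's area formula: 2A = Σ (x_i·y_{i+1} − x_{i+1}·y_i), indices taken mod 4.
A→B: (-5)(11) − (14)(14) = -251
B→C: (14)(4) − (11)(11) = -65
C→D: (11)(-12) − (-10)(4) = -92
D→A: (-10)(14) − (-5)(-12) = -200
Σ = -608
Area = |Σ|/2 = 304.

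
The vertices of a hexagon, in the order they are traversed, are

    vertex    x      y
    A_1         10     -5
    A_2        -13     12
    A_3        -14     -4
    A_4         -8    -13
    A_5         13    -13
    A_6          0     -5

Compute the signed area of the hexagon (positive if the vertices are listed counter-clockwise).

341.5

Apply the shoelace (surveyor's) formula: 2A = Σ (x_i·y_{i+1} − x_{i+1}·y_i), indices taken mod 6.
A_1→A_2: (10)(12) − (-13)(-5) = 55
A_2→A_3: (-13)(-4) − (-14)(12) = 220
A_3→A_4: (-14)(-13) − (-8)(-4) = 150
A_4→A_5: (-8)(-13) − (13)(-13) = 273
A_5→A_6: (13)(-5) − (0)(-13) = -65
A_6→A_1: (0)(-5) − (10)(-5) = 50
Σ = 683
Signed area = Σ/2 = 341.5 (positive ⇒ counter-clockwise traversal).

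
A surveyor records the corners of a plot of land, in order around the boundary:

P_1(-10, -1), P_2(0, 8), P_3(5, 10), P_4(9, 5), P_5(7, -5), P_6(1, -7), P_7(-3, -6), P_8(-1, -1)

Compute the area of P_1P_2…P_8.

Apply the shoelace (surveyor's) formula: 2A = Σ (x_i·y_{i+1} − x_{i+1}·y_i), indices taken mod 8.
Σ = (-80) + (-40) + (-65) + (-80) + (-44) + (-27) + (-3) + (-9) = -348
Area = |Σ|/2 = 174.

174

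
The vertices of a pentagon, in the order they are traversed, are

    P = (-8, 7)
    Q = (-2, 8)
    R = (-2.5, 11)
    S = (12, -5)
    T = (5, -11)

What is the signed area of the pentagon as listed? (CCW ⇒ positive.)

Apply the surveyor's formula: 2A = Σ (x_i·y_{i+1} − x_{i+1}·y_i), indices taken mod 5.
Σ = (-50) + (-2) + (-119.5) + (-107) + (-53) = -331.5
Signed area = Σ/2 = -165.75 (negative ⇒ clockwise traversal).

-165.75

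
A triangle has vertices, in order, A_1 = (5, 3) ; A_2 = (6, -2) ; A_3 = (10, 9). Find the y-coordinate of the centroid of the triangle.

Apply the shoelace (surveyor's) formula. First the cross-terms c_i = x_i·y_{i+1} − x_{i+1}·y_i:
  -28, 74, -15  ⇒  2A = 31, A = 15.5.
Then Σ (y_i + y_{i+1})·c_i = 310, so ȳ = 310 / (6·15.5) = 10/3.

10/3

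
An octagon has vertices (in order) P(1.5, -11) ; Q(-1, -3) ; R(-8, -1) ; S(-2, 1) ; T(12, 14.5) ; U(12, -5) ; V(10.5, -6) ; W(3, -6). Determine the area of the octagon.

206

Apply the shoelace (surveyor's) formula: 2A = Σ (x_i·y_{i+1} − x_{i+1}·y_i), indices taken mod 8.
Σ = (-15.5) + (-23) + (-10) + (-41) + (-234) + (-19.5) + (-45) + (-24) = -412
Area = |Σ|/2 = 206.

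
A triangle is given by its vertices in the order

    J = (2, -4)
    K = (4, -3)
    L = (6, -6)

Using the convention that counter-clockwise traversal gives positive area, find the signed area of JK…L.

Apply the shoelace formula: 2A = Σ (x_i·y_{i+1} − x_{i+1}·y_i), indices taken mod 3.
Σ = (10) + (-6) + (-12) = -8
Signed area = Σ/2 = -4 (negative ⇒ clockwise traversal).

-4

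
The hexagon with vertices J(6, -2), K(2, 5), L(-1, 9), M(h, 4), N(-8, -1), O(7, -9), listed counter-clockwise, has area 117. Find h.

-3

Write out the shoelace sum; only the two edges meeting at M involve h:
2·Area = [((-1)·4 − h·9) + (h·(-1) − (-8)·4)] + 176
       = -10·h + 204 = 234
⇒ h = -3.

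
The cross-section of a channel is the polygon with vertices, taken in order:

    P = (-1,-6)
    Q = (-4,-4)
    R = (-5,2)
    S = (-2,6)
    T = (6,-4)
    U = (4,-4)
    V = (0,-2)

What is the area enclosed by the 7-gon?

Apply the surveyor's formula: 2A = Σ (x_i·y_{i+1} − x_{i+1}·y_i), indices taken mod 7.
Σ = (-20) + (-28) + (-26) + (-28) + (-8) + (-8) + (-2) = -120
Area = |Σ|/2 = 60.

60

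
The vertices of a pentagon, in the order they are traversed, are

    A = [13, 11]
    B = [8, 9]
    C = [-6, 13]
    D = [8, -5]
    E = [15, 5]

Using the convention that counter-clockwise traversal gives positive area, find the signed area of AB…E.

Σ = (29) + (158) + (-74) + (115) + (100) = 328
Signed area = Σ/2 = 164 (positive ⇒ counter-clockwise traversal).

164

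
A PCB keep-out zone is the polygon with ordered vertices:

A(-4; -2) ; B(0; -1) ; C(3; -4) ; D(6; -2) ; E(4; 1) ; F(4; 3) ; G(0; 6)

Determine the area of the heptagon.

47.5

Apply the surveyor's formula: 2A = Σ (x_i·y_{i+1} − x_{i+1}·y_i), indices taken mod 7.
Σ = (4) + (3) + (18) + (14) + (8) + (24) + (24) = 95
Area = |Σ|/2 = 47.5.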